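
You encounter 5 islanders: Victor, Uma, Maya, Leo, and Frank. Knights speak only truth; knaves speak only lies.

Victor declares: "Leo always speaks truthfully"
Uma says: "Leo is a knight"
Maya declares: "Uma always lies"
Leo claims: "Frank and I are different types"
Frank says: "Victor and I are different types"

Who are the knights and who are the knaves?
Victor is a knave.
Uma is a knave.
Maya is a knight.
Leo is a knave.
Frank is a knave.

Verification:
- Victor (knave) says "Leo always speaks truthfully" - this is FALSE (a lie) because Leo is a knave.
- Uma (knave) says "Leo is a knight" - this is FALSE (a lie) because Leo is a knave.
- Maya (knight) says "Uma always lies" - this is TRUE because Uma is a knave.
- Leo (knave) says "Frank and I are different types" - this is FALSE (a lie) because Leo is a knave and Frank is a knave.
- Frank (knave) says "Victor and I are different types" - this is FALSE (a lie) because Frank is a knave and Victor is a knave.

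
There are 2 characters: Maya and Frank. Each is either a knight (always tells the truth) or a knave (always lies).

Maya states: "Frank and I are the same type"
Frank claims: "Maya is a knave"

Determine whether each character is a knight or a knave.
Maya is a knave.
Frank is a knight.

Verification:
- Maya (knave) says "Frank and I are the same type" - this is FALSE (a lie) because Maya is a knave and Frank is a knight.
- Frank (knight) says "Maya is a knave" - this is TRUE because Maya is a knave.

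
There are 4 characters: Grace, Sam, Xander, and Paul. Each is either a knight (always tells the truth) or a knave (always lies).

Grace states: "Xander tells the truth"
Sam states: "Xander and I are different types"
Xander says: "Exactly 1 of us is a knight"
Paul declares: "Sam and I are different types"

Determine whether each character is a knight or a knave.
Grace is a knave.
Sam is a knave.
Xander is a knave.
Paul is a knave.

Verification:
- Grace (knave) says "Xander tells the truth" - this is FALSE (a lie) because Xander is a knave.
- Sam (knave) says "Xander and I are different types" - this is FALSE (a lie) because Sam is a knave and Xander is a knave.
- Xander (knave) says "Exactly 1 of us is a knight" - this is FALSE (a lie) because there are 0 knights.
- Paul (knave) says "Sam and I are different types" - this is FALSE (a lie) because Paul is a knave and Sam is a knave.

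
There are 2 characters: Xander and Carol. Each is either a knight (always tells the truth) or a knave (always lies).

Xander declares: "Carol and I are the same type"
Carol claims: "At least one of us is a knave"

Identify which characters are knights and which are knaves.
Xander is a knave.
Carol is a knight.

Verification:
- Xander (knave) says "Carol and I are the same type" - this is FALSE (a lie) because Xander is a knave and Carol is a knight.
- Carol (knight) says "At least one of us is a knave" - this is TRUE because Xander is a knave.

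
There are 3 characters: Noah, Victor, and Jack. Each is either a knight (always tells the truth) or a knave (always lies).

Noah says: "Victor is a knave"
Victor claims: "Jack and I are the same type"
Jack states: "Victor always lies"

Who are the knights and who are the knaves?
Noah is a knight.
Victor is a knave.
Jack is a knight.

Verification:
- Noah (knight) says "Victor is a knave" - this is TRUE because Victor is a knave.
- Victor (knave) says "Jack and I are the same type" - this is FALSE (a lie) because Victor is a knave and Jack is a knight.
- Jack (knight) says "Victor always lies" - this is TRUE because Victor is a knave.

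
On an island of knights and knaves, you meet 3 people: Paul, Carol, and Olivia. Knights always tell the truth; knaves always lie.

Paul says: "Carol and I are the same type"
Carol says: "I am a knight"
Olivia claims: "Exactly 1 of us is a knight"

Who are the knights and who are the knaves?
Paul is a knight.
Carol is a knight.
Olivia is a knave.

Verification:
- Paul (knight) says "Carol and I are the same type" - this is TRUE because Paul is a knight and Carol is a knight.
- Carol (knight) says "I am a knight" - this is TRUE because Carol is a knight.
- Olivia (knave) says "Exactly 1 of us is a knight" - this is FALSE (a lie) because there are 2 knights.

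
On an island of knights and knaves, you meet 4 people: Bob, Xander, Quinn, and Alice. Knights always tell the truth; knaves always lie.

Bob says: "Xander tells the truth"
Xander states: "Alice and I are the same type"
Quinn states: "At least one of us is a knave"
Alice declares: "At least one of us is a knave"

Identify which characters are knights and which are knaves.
Bob is a knave.
Xander is a knave.
Quinn is a knight.
Alice is a knight.

Verification:
- Bob (knave) says "Xander tells the truth" - this is FALSE (a lie) because Xander is a knave.
- Xander (knave) says "Alice and I are the same type" - this is FALSE (a lie) because Xander is a knave and Alice is a knight.
- Quinn (knight) says "At least one of us is a knave" - this is TRUE because Bob and Xander are knaves.
- Alice (knight) says "At least one of us is a knave" - this is TRUE because Bob and Xander are knaves.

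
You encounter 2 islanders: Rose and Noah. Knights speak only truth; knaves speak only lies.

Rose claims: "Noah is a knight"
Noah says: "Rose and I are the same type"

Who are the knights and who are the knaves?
Rose is a knight.
Noah is a knight.

Verification:
- Rose (knight) says "Noah is a knight" - this is TRUE because Noah is a knight.
- Noah (knight) says "Rose and I are the same type" - this is TRUE because Noah is a knight and Rose is a knight.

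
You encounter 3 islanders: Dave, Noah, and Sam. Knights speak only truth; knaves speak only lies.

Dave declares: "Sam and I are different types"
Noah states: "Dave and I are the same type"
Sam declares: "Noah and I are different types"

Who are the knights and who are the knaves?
Dave is a knight.
Noah is a knave.
Sam is a knave.

Verification:
- Dave (knight) says "Sam and I are different types" - this is TRUE because Dave is a knight and Sam is a knave.
- Noah (knave) says "Dave and I are the same type" - this is FALSE (a lie) because Noah is a knave and Dave is a knight.
- Sam (knave) says "Noah and I are different types" - this is FALSE (a lie) because Sam is a knave and Noah is a knave.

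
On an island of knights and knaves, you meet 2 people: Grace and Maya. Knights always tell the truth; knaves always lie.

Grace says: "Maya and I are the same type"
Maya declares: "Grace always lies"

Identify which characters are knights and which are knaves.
Grace is a knave.
Maya is a knight.

Verification:
- Grace (knave) says "Maya and I are the same type" - this is FALSE (a lie) because Grace is a knave and Maya is a knight.
- Maya (knight) says "Grace always lies" - this is TRUE because Grace is a knave.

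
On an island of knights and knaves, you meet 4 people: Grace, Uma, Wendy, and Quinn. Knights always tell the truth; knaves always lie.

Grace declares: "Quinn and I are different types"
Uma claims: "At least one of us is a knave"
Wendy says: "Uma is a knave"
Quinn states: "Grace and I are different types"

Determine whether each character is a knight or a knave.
Grace is a knave.
Uma is a knight.
Wendy is a knave.
Quinn is a knave.

Verification:
- Grace (knave) says "Quinn and I are different types" - this is FALSE (a lie) because Grace is a knave and Quinn is a knave.
- Uma (knight) says "At least one of us is a knave" - this is TRUE because Grace, Wendy, and Quinn are knaves.
- Wendy (knave) says "Uma is a knave" - this is FALSE (a lie) because Uma is a knight.
- Quinn (knave) says "Grace and I are different types" - this is FALSE (a lie) because Quinn is a knave and Grace is a knave.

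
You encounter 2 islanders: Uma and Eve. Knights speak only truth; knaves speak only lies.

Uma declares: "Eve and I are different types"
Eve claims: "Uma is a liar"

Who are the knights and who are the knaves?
Uma is a knight.
Eve is a knave.

Verification:
- Uma (knight) says "Eve and I are different types" - this is TRUE because Uma is a knight and Eve is a knave.
- Eve (knave) says "Uma is a liar" - this is FALSE (a lie) because Uma is a knight.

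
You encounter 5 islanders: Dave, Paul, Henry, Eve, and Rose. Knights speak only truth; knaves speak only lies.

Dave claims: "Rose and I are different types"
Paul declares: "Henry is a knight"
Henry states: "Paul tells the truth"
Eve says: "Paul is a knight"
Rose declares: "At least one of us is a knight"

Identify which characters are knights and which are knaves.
Dave is a knave.
Paul is a knave.
Henry is a knave.
Eve is a knave.
Rose is a knave.

Verification:
- Dave (knave) says "Rose and I are different types" - this is FALSE (a lie) because Dave is a knave and Rose is a knave.
- Paul (knave) says "Henry is a knight" - this is FALSE (a lie) because Henry is a knave.
- Henry (knave) says "Paul tells the truth" - this is FALSE (a lie) because Paul is a knave.
- Eve (knave) says "Paul is a knight" - this is FALSE (a lie) because Paul is a knave.
- Rose (knave) says "At least one of us is a knight" - this is FALSE (a lie) because no one is a knight.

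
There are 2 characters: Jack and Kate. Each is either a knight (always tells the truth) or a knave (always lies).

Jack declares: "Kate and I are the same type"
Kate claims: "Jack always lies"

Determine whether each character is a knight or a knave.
Jack is a knave.
Kate is a knight.

Verification:
- Jack (knave) says "Kate and I are the same type" - this is FALSE (a lie) because Jack is a knave and Kate is a knight.
- Kate (knight) says "Jack always lies" - this is TRUE because Jack is a knave.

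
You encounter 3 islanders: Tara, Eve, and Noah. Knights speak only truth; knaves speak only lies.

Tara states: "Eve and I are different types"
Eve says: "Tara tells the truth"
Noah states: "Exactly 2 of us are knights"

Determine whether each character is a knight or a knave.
Tara is a knave.
Eve is a knave.
Noah is a knave.

Verification:
- Tara (knave) says "Eve and I are different types" - this is FALSE (a lie) because Tara is a knave and Eve is a knave.
- Eve (knave) says "Tara tells the truth" - this is FALSE (a lie) because Tara is a knave.
- Noah (knave) says "Exactly 2 of us are knights" - this is FALSE (a lie) because there are 0 knights.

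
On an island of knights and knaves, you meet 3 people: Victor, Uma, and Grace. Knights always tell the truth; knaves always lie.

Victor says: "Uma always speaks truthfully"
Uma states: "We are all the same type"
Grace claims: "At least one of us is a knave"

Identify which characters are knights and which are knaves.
Victor is a knave.
Uma is a knave.
Grace is a knight.

Verification:
- Victor (knave) says "Uma always speaks truthfully" - this is FALSE (a lie) because Uma is a knave.
- Uma (knave) says "We are all the same type" - this is FALSE (a lie) because Grace is a knight and Victor and Uma are knaves.
- Grace (knight) says "At least one of us is a knave" - this is TRUE because Victor and Uma are knaves.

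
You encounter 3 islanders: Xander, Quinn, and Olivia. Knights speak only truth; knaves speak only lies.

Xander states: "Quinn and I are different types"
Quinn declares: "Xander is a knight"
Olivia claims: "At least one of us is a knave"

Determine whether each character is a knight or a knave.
Xander is a knave.
Quinn is a knave.
Olivia is a knight.

Verification:
- Xander (knave) says "Quinn and I are different types" - this is FALSE (a lie) because Xander is a knave and Quinn is a knave.
- Quinn (knave) says "Xander is a knight" - this is FALSE (a lie) because Xander is a knave.
- Olivia (knight) says "At least one of us is a knave" - this is TRUE because Xander and Quinn are knaves.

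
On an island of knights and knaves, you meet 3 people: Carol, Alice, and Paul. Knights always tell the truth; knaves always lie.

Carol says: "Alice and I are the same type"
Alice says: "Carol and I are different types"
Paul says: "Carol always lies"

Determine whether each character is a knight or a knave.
Carol is a knave.
Alice is a knight.
Paul is a knight.

Verification:
- Carol (knave) says "Alice and I are the same type" - this is FALSE (a lie) because Carol is a knave and Alice is a knight.
- Alice (knight) says "Carol and I are different types" - this is TRUE because Alice is a knight and Carol is a knave.
- Paul (knight) says "Carol always lies" - this is TRUE because Carol is a knave.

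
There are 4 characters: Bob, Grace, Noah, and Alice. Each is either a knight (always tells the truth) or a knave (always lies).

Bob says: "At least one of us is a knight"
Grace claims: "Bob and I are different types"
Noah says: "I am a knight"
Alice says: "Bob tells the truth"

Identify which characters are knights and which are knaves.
Bob is a knave.
Grace is a knave.
Noah is a knave.
Alice is a knave.

Verification:
- Bob (knave) says "At least one of us is a knight" - this is FALSE (a lie) because no one is a knight.
- Grace (knave) says "Bob and I are different types" - this is FALSE (a lie) because Grace is a knave and Bob is a knave.
- Noah (knave) says "I am a knight" - this is FALSE (a lie) because Noah is a knave.
- Alice (knave) says "Bob tells the truth" - this is FALSE (a lie) because Bob is a knave.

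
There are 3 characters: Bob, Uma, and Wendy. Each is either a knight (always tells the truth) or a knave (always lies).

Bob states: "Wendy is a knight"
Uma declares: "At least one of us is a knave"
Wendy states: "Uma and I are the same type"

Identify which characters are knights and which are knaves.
Bob is a knave.
Uma is a knight.
Wendy is a knave.

Verification:
- Bob (knave) says "Wendy is a knight" - this is FALSE (a lie) because Wendy is a knave.
- Uma (knight) says "At least one of us is a knave" - this is TRUE because Bob and Wendy are knaves.
- Wendy (knave) says "Uma and I are the same type" - this is FALSE (a lie) because Wendy is a knave and Uma is a knight.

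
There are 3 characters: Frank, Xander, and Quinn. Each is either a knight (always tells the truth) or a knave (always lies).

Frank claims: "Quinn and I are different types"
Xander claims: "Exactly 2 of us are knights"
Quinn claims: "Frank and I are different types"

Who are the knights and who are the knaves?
Frank is a knave.
Xander is a knave.
Quinn is a knave.

Verification:
- Frank (knave) says "Quinn and I are different types" - this is FALSE (a lie) because Frank is a knave and Quinn is a knave.
- Xander (knave) says "Exactly 2 of us are knights" - this is FALSE (a lie) because there are 0 knights.
- Quinn (knave) says "Frank and I are different types" - this is FALSE (a lie) because Quinn is a knave and Frank is a knave.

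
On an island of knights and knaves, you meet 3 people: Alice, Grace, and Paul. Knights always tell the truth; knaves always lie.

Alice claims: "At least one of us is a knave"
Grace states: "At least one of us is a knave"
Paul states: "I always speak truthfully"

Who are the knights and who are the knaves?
Alice is a knight.
Grace is a knight.
Paul is a knave.

Verification:
- Alice (knight) says "At least one of us is a knave" - this is TRUE because Paul is a knave.
- Grace (knight) says "At least one of us is a knave" - this is TRUE because Paul is a knave.
- Paul (knave) says "I always speak truthfully" - this is FALSE (a lie) because Paul is a knave.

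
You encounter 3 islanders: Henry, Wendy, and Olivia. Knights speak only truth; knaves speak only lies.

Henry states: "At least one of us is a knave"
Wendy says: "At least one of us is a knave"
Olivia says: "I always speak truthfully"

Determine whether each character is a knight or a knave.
Henry is a knight.
Wendy is a knight.
Olivia is a knave.

Verification:
- Henry (knight) says "At least one of us is a knave" - this is TRUE because Olivia is a knave.
- Wendy (knight) says "At least one of us is a knave" - this is TRUE because Olivia is a knave.
- Olivia (knave) says "I always speak truthfully" - this is FALSE (a lie) because Olivia is a knave.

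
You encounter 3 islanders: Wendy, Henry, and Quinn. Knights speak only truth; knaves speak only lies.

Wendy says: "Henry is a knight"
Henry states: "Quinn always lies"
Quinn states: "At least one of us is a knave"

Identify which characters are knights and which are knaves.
Wendy is a knave.
Henry is a knave.
Quinn is a knight.

Verification:
- Wendy (knave) says "Henry is a knight" - this is FALSE (a lie) because Henry is a knave.
- Henry (knave) says "Quinn always lies" - this is FALSE (a lie) because Quinn is a knight.
- Quinn (knight) says "At least one of us is a knave" - this is TRUE because Wendy and Henry are knaves.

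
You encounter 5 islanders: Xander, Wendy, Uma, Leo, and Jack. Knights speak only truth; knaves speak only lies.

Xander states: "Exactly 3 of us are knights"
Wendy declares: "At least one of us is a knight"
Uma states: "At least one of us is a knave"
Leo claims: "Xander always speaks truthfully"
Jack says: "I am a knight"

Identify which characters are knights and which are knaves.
Xander is a knave.
Wendy is a knight.
Uma is a knight.
Leo is a knave.
Jack is a knave.

Verification:
- Xander (knave) says "Exactly 3 of us are knights" - this is FALSE (a lie) because there are 2 knights.
- Wendy (knight) says "At least one of us is a knight" - this is TRUE because Wendy and Uma are knights.
- Uma (knight) says "At least one of us is a knave" - this is TRUE because Xander, Leo, and Jack are knaves.
- Leo (knave) says "Xander always speaks truthfully" - this is FALSE (a lie) because Xander is a knave.
- Jack (knave) says "I am a knight" - this is FALSE (a lie) because Jack is a knave.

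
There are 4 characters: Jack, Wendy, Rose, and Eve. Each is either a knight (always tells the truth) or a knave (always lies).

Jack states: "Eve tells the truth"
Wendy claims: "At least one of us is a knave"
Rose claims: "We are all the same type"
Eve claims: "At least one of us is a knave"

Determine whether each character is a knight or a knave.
Jack is a knight.
Wendy is a knight.
Rose is a knave.
Eve is a knight.

Verification:
- Jack (knight) says "Eve tells the truth" - this is TRUE because Eve is a knight.
- Wendy (knight) says "At least one of us is a knave" - this is TRUE because Rose is a knave.
- Rose (knave) says "We are all the same type" - this is FALSE (a lie) because Jack, Wendy, and Eve are knights and Rose is a knave.
- Eve (knight) says "At least one of us is a knave" - this is TRUE because Rose is a knave.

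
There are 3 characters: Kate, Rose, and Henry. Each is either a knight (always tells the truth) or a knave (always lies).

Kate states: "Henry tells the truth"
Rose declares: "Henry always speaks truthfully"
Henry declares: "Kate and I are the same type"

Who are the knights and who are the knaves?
Kate is a knight.
Rose is a knight.
Henry is a knight.

Verification:
- Kate (knight) says "Henry tells the truth" - this is TRUE because Henry is a knight.
- Rose (knight) says "Henry always speaks truthfully" - this is TRUE because Henry is a knight.
- Henry (knight) says "Kate and I are the same type" - this is TRUE because Henry is a knight and Kate is a knight.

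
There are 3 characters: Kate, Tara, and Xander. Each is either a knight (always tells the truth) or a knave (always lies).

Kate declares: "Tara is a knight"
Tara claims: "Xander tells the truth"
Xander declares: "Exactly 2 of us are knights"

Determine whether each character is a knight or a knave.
Kate is a knave.
Tara is a knave.
Xander is a knave.

Verification:
- Kate (knave) says "Tara is a knight" - this is FALSE (a lie) because Tara is a knave.
- Tara (knave) says "Xander tells the truth" - this is FALSE (a lie) because Xander is a knave.
- Xander (knave) says "Exactly 2 of us are knights" - this is FALSE (a lie) because there are 0 knights.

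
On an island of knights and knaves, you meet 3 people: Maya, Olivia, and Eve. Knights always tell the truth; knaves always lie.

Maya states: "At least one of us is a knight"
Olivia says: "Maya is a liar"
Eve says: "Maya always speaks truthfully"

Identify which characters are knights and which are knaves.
Maya is a knight.
Olivia is a knave.
Eve is a knight.

Verification:
- Maya (knight) says "At least one of us is a knight" - this is TRUE because Maya and Eve are knights.
- Olivia (knave) says "Maya is a liar" - this is FALSE (a lie) because Maya is a knight.
- Eve (knight) says "Maya always speaks truthfully" - this is TRUE because Maya is a knight.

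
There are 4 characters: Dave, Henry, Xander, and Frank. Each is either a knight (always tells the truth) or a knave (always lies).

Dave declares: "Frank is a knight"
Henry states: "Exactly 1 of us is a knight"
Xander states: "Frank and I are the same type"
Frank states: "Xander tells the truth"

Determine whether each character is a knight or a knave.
Dave is a knight.
Henry is a knave.
Xander is a knight.
Frank is a knight.

Verification:
- Dave (knight) says "Frank is a knight" - this is TRUE because Frank is a knight.
- Henry (knave) says "Exactly 1 of us is a knight" - this is FALSE (a lie) because there are 3 knights.
- Xander (knight) says "Frank and I are the same type" - this is TRUE because Xander is a knight and Frank is a knight.
- Frank (knight) says "Xander tells the truth" - this is TRUE because Xander is a knight.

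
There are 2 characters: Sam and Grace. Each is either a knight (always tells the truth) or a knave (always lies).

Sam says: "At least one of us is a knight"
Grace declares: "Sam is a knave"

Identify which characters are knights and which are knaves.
Sam is a knight.
Grace is a knave.

Verification:
- Sam (knight) says "At least one of us is a knight" - this is TRUE because Sam is a knight.
- Grace (knave) says "Sam is a knave" - this is FALSE (a lie) because Sam is a knight.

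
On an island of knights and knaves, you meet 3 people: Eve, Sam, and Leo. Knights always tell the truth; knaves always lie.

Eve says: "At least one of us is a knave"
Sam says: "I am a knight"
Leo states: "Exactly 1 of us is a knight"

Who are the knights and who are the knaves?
Eve is a knight.
Sam is a knight.
Leo is a knave.

Verification:
- Eve (knight) says "At least one of us is a knave" - this is TRUE because Leo is a knave.
- Sam (knight) says "I am a knight" - this is TRUE because Sam is a knight.
- Leo (knave) says "Exactly 1 of us is a knight" - this is FALSE (a lie) because there are 2 knights.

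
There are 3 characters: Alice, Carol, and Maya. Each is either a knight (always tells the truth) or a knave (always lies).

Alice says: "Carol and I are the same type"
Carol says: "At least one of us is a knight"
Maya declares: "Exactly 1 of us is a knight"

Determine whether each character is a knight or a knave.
Alice is a knight.
Carol is a knight.
Maya is a knave.

Verification:
- Alice (knight) says "Carol and I are the same type" - this is TRUE because Alice is a knight and Carol is a knight.
- Carol (knight) says "At least one of us is a knight" - this is TRUE because Alice and Carol are knights.
- Maya (knave) says "Exactly 1 of us is a knight" - this is FALSE (a lie) because there are 2 knights.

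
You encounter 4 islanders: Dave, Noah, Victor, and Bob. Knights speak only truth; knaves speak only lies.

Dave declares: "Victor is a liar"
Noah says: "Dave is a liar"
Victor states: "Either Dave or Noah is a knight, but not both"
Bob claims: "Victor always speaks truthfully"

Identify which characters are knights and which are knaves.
Dave is a knave.
Noah is a knight.
Victor is a knight.
Bob is a knight.

Verification:
- Dave (knave) says "Victor is a liar" - this is FALSE (a lie) because Victor is a knight.
- Noah (knight) says "Dave is a liar" - this is TRUE because Dave is a knave.
- Victor (knight) says "Either Dave or Noah is a knight, but not both" - this is TRUE because Dave is a knave and Noah is a knight.
- Bob (knight) says "Victor always speaks truthfully" - this is TRUE because Victor is a knight.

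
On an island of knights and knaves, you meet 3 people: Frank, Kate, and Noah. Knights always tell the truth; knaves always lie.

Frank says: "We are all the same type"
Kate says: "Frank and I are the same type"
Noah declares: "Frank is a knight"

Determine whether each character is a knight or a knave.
Frank is a knight.
Kate is a knight.
Noah is a knight.

Verification:
- Frank (knight) says "We are all the same type" - this is TRUE because Frank, Kate, and Noah are knights.
- Kate (knight) says "Frank and I are the same type" - this is TRUE because Kate is a knight and Frank is a knight.
- Noah (knight) says "Frank is a knight" - this is TRUE because Frank is a knight.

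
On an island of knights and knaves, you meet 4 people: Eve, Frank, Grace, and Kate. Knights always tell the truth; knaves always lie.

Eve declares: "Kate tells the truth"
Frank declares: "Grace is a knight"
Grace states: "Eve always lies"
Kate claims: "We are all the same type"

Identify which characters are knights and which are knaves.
Eve is a knave.
Frank is a knight.
Grace is a knight.
Kate is a knave.

Verification:
- Eve (knave) says "Kate tells the truth" - this is FALSE (a lie) because Kate is a knave.
- Frank (knight) says "Grace is a knight" - this is TRUE because Grace is a knight.
- Grace (knight) says "Eve always lies" - this is TRUE because Eve is a knave.
- Kate (knave) says "We are all the same type" - this is FALSE (a lie) because Frank and Grace are knights and Eve and Kate are knaves.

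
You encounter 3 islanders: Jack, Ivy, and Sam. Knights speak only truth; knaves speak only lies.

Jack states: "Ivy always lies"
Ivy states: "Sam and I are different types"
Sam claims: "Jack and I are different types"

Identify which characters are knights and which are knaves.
Jack is a knave.
Ivy is a knight.
Sam is a knave.

Verification:
- Jack (knave) says "Ivy always lies" - this is FALSE (a lie) because Ivy is a knight.
- Ivy (knight) says "Sam and I are different types" - this is TRUE because Ivy is a knight and Sam is a knave.
- Sam (knave) says "Jack and I are different types" - this is FALSE (a lie) because Sam is a knave and Jack is a knave.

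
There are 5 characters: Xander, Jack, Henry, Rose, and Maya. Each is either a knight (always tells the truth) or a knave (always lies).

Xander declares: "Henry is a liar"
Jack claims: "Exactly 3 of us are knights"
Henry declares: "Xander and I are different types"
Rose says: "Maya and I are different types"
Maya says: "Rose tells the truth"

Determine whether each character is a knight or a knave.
Xander is a knave.
Jack is a knave.
Henry is a knight.
Rose is a knave.
Maya is a knave.

Verification:
- Xander (knave) says "Henry is a liar" - this is FALSE (a lie) because Henry is a knight.
- Jack (knave) says "Exactly 3 of us are knights" - this is FALSE (a lie) because there are 1 knights.
- Henry (knight) says "Xander and I are different types" - this is TRUE because Henry is a knight and Xander is a knave.
- Rose (knave) says "Maya and I are different types" - this is FALSE (a lie) because Rose is a knave and Maya is a knave.
- Maya (knave) says "Rose tells the truth" - this is FALSE (a lie) because Rose is a knave.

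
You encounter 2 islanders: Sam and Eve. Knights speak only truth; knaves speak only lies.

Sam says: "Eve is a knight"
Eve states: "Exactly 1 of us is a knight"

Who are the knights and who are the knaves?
Sam is a knave.
Eve is a knave.

Verification:
- Sam (knave) says "Eve is a knight" - this is FALSE (a lie) because Eve is a knave.
- Eve (knave) says "Exactly 1 of us is a knight" - this is FALSE (a lie) because there are 0 knights.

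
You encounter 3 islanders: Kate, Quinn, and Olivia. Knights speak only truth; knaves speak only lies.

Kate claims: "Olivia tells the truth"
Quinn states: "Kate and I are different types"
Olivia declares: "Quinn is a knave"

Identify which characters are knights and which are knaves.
Kate is a knave.
Quinn is a knight.
Olivia is a knave.

Verification:
- Kate (knave) says "Olivia tells the truth" - this is FALSE (a lie) because Olivia is a knave.
- Quinn (knight) says "Kate and I are different types" - this is TRUE because Quinn is a knight and Kate is a knave.
- Olivia (knave) says "Quinn is a knave" - this is FALSE (a lie) because Quinn is a knight.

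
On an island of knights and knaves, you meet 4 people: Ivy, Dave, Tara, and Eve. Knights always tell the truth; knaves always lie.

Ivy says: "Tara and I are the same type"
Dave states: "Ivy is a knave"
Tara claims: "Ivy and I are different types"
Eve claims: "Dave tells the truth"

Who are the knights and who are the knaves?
Ivy is a knave.
Dave is a knight.
Tara is a knight.
Eve is a knight.

Verification:
- Ivy (knave) says "Tara and I are the same type" - this is FALSE (a lie) because Ivy is a knave and Tara is a knight.
- Dave (knight) says "Ivy is a knave" - this is TRUE because Ivy is a knave.
- Tara (knight) says "Ivy and I are different types" - this is TRUE because Tara is a knight and Ivy is a knave.
- Eve (knight) says "Dave tells the truth" - this is TRUE because Dave is a knight.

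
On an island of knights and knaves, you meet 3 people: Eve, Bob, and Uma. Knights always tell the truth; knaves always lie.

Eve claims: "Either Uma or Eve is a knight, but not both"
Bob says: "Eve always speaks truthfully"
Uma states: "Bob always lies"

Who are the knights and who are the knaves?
Eve is a knight.
Bob is a knight.
Uma is a knave.

Verification:
- Eve (knight) says "Either Uma or Eve is a knight, but not both" - this is TRUE because Uma is a knave and Eve is a knight.
- Bob (knight) says "Eve always speaks truthfully" - this is TRUE because Eve is a knight.
- Uma (knave) says "Bob always lies" - this is FALSE (a lie) because Bob is a knight.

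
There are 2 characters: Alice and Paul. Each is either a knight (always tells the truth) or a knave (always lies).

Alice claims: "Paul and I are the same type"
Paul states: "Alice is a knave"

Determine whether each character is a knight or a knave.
Alice is a knave.
Paul is a knight.

Verification:
- Alice (knave) says "Paul and I are the same type" - this is FALSE (a lie) because Alice is a knave and Paul is a knight.
- Paul (knight) says "Alice is a knave" - this is TRUE because Alice is a knave.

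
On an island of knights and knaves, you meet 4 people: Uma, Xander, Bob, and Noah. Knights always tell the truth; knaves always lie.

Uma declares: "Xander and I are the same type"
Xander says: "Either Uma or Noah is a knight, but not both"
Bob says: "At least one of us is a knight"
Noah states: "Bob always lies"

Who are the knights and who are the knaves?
Uma is a knight.
Xander is a knight.
Bob is a knight.
Noah is a knave.

Verification:
- Uma (knight) says "Xander and I are the same type" - this is TRUE because Uma is a knight and Xander is a knight.
- Xander (knight) says "Either Uma or Noah is a knight, but not both" - this is TRUE because Uma is a knight and Noah is a knave.
- Bob (knight) says "At least one of us is a knight" - this is TRUE because Uma, Xander, and Bob are knights.
- Noah (knave) says "Bob always lies" - this is FALSE (a lie) because Bob is a knight.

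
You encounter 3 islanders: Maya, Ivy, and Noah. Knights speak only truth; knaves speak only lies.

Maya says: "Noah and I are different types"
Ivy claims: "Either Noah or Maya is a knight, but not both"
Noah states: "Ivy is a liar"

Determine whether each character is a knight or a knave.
Maya is a knight.
Ivy is a knight.
Noah is a knave.

Verification:
- Maya (knight) says "Noah and I are different types" - this is TRUE because Maya is a knight and Noah is a knave.
- Ivy (knight) says "Either Noah or Maya is a knight, but not both" - this is TRUE because Noah is a knave and Maya is a knight.
- Noah (knave) says "Ivy is a liar" - this is FALSE (a lie) because Ivy is a knight.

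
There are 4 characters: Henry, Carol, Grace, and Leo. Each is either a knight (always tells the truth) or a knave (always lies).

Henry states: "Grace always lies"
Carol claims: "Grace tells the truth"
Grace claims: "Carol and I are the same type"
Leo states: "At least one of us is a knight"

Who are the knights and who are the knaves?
Henry is a knave.
Carol is a knight.
Grace is a knight.
Leo is a knight.

Verification:
- Henry (knave) says "Grace always lies" - this is FALSE (a lie) because Grace is a knight.
- Carol (knight) says "Grace tells the truth" - this is TRUE because Grace is a knight.
- Grace (knight) says "Carol and I are the same type" - this is TRUE because Grace is a knight and Carol is a knight.
- Leo (knight) says "At least one of us is a knight" - this is TRUE because Carol, Grace, and Leo are knights.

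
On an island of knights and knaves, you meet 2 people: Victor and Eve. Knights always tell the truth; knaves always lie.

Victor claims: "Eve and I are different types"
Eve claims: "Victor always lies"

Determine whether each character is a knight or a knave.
Victor is a knight.
Eve is a knave.

Verification:
- Victor (knight) says "Eve and I are different types" - this is TRUE because Victor is a knight and Eve is a knave.
- Eve (knave) says "Victor always lies" - this is FALSE (a lie) because Victor is a knight.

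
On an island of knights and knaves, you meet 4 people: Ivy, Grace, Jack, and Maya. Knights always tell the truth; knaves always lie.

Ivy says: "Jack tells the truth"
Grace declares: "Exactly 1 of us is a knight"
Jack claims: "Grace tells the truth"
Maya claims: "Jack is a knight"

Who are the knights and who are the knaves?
Ivy is a knave.
Grace is a knave.
Jack is a knave.
Maya is a knave.

Verification:
- Ivy (knave) says "Jack tells the truth" - this is FALSE (a lie) because Jack is a knave.
- Grace (knave) says "Exactly 1 of us is a knight" - this is FALSE (a lie) because there are 0 knights.
- Jack (knave) says "Grace tells the truth" - this is FALSE (a lie) because Grace is a knave.
- Maya (knave) says "Jack is a knight" - this is FALSE (a lie) because Jack is a knave.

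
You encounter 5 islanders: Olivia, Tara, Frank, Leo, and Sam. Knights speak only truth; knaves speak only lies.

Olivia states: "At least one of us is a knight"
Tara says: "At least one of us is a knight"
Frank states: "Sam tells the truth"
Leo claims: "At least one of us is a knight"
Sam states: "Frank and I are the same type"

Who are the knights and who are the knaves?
Olivia is a knight.
Tara is a knight.
Frank is a knight.
Leo is a knight.
Sam is a knight.

Verification:
- Olivia (knight) says "At least one of us is a knight" - this is TRUE because Olivia, Tara, Frank, Leo, and Sam are knights.
- Tara (knight) says "At least one of us is a knight" - this is TRUE because Olivia, Tara, Frank, Leo, and Sam are knights.
- Frank (knight) says "Sam tells the truth" - this is TRUE because Sam is a knight.
- Leo (knight) says "At least one of us is a knight" - this is TRUE because Olivia, Tara, Frank, Leo, and Sam are knights.
- Sam (knight) says "Frank and I are the same type" - this is TRUE because Sam is a knight and Frank is a knight.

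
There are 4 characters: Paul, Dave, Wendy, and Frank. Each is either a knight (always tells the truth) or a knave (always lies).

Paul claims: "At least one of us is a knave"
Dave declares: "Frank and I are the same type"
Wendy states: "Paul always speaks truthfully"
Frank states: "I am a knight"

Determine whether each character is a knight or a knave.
Paul is a knight.
Dave is a knave.
Wendy is a knight.
Frank is a knight.

Verification:
- Paul (knight) says "At least one of us is a knave" - this is TRUE because Dave is a knave.
- Dave (knave) says "Frank and I are the same type" - this is FALSE (a lie) because Dave is a knave and Frank is a knight.
- Wendy (knight) says "Paul always speaks truthfully" - this is TRUE because Paul is a knight.
- Frank (knight) says "I am a knight" - this is TRUE because Frank is a knight.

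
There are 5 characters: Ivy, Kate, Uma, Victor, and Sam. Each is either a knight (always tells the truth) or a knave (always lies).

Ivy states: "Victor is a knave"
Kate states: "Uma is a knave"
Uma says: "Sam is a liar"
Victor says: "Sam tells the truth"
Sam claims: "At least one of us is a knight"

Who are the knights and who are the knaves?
Ivy is a knave.
Kate is a knight.
Uma is a knave.
Victor is a knight.
Sam is a knight.

Verification:
- Ivy (knave) says "Victor is a knave" - this is FALSE (a lie) because Victor is a knight.
- Kate (knight) says "Uma is a knave" - this is TRUE because Uma is a knave.
- Uma (knave) says "Sam is a liar" - this is FALSE (a lie) because Sam is a knight.
- Victor (knight) says "Sam tells the truth" - this is TRUE because Sam is a knight.
- Sam (knight) says "At least one of us is a knight" - this is TRUE because Kate, Victor, and Sam are knights.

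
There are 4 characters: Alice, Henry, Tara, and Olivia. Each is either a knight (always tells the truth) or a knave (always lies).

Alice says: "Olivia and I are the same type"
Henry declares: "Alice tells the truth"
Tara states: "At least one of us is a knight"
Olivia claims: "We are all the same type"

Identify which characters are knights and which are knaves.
Alice is a knight.
Henry is a knight.
Tara is a knight.
Olivia is a knight.

Verification:
- Alice (knight) says "Olivia and I are the same type" - this is TRUE because Alice is a knight and Olivia is a knight.
- Henry (knight) says "Alice tells the truth" - this is TRUE because Alice is a knight.
- Tara (knight) says "At least one of us is a knight" - this is TRUE because Alice, Henry, Tara, and Olivia are knights.
- Olivia (knight) says "We are all the same type" - this is TRUE because Alice, Henry, Tara, and Olivia are knights.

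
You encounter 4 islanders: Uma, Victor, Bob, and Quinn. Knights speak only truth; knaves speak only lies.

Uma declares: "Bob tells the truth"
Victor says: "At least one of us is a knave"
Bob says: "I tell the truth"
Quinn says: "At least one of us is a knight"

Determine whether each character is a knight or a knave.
Uma is a knave.
Victor is a knight.
Bob is a knave.
Quinn is a knight.

Verification:
- Uma (knave) says "Bob tells the truth" - this is FALSE (a lie) because Bob is a knave.
- Victor (knight) says "At least one of us is a knave" - this is TRUE because Uma and Bob are knaves.
- Bob (knave) says "I tell the truth" - this is FALSE (a lie) because Bob is a knave.
- Quinn (knight) says "At least one of us is a knight" - this is TRUE because Victor and Quinn are knights.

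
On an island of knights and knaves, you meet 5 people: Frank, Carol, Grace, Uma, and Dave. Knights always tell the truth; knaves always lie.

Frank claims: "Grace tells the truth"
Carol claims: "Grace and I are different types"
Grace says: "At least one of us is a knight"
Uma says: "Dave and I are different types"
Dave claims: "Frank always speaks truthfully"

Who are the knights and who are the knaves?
Frank is a knave.
Carol is a knave.
Grace is a knave.
Uma is a knave.
Dave is a knave.

Verification:
- Frank (knave) says "Grace tells the truth" - this is FALSE (a lie) because Grace is a knave.
- Carol (knave) says "Grace and I are different types" - this is FALSE (a lie) because Carol is a knave and Grace is a knave.
- Grace (knave) says "At least one of us is a knight" - this is FALSE (a lie) because no one is a knight.
- Uma (knave) says "Dave and I are different types" - this is FALSE (a lie) because Uma is a knave and Dave is a knave.
- Dave (knave) says "Frank always speaks truthfully" - this is FALSE (a lie) because Frank is a knave.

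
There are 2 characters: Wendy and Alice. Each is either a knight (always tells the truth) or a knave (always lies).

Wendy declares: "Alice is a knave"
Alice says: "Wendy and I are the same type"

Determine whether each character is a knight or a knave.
Wendy is a knight.
Alice is a knave.

Verification:
- Wendy (knight) says "Alice is a knave" - this is TRUE because Alice is a knave.
- Alice (knave) says "Wendy and I are the same type" - this is FALSE (a lie) because Alice is a knave and Wendy is a knight.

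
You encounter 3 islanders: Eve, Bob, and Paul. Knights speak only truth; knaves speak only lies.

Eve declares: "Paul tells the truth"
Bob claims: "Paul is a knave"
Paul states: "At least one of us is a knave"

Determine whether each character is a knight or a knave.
Eve is a knight.
Bob is a knave.
Paul is a knight.

Verification:
- Eve (knight) says "Paul tells the truth" - this is TRUE because Paul is a knight.
- Bob (knave) says "Paul is a knave" - this is FALSE (a lie) because Paul is a knight.
- Paul (knight) says "At least one of us is a knave" - this is TRUE because Bob is a knave.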